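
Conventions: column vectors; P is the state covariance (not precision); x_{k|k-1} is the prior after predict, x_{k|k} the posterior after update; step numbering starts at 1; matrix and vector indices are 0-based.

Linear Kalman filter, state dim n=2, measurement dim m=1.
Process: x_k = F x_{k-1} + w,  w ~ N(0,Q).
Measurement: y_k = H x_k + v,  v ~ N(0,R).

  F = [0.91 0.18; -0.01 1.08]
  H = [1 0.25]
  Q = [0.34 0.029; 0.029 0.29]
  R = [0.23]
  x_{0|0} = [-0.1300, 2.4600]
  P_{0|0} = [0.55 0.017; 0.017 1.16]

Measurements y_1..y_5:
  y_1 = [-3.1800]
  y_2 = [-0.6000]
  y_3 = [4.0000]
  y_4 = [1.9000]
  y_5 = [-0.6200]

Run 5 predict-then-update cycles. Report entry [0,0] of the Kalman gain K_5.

K[0,0] = 0.5542

step 1: x^-=[0.3245, 2.6581]  P^-=[0.8386 0.2662; 0.2662 1.6427]  S=[1.3044]  K=[0.6939; 0.5189]  nu=[-4.1690]  x^+=[-2.5686, 0.4947]  P^+=[0.2105 -0.2035; -0.2035 1.2915]
step 2: x^-=[-2.2483, 0.5600]  P^-=[0.4895 0.0785; 0.0785 1.8008]  S=[0.8713]  K=[0.5843; 0.6068]  nu=[1.5083]  x^+=[-1.3670, 1.4753]  P^+=[0.1920 -0.2304; -0.2304 1.4800]
step 3: x^-=[-0.9784, 1.6070]  P^-=[0.4715 0.0889; 0.0889 2.0213]  S=[0.8722]  K=[0.5660; 0.6813]  nu=[4.5767]  x^+=[1.6120, 4.7249]  P^+=[0.1920 -0.2474; -0.2474 1.6164]
step 4: x^-=[2.3174, 5.0867]  P^-=[0.4703 0.0988; 0.0988 2.1808]  S=[0.8860]  K=[0.5587; 0.7268]  nu=[-1.6890]  x^+=[1.3737, 3.8591]  P^+=[0.1938 -0.2610; -0.2610 1.7127]
step 5: x^-=[1.9447, 4.1541]  P^-=[0.4704 0.1041; 0.1041 2.2934]  S=[0.8958]  K=[0.5542; 0.7563]  nu=[-3.6032]  x^+=[-0.0522, 1.4292]  P^+=[0.1953 -0.2713; -0.2713 1.7810]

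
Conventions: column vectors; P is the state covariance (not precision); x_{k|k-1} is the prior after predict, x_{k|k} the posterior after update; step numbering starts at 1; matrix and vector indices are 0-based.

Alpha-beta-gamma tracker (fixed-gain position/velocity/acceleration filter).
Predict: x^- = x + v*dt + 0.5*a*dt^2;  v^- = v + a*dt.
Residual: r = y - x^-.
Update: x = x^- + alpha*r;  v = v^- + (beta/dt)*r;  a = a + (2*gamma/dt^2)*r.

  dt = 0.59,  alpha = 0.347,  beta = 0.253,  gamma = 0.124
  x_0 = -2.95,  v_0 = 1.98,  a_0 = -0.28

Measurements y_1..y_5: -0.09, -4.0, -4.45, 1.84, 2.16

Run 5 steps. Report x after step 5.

step 1: x_pred=-1.8305  r=1.7405  x^+=-1.2266  v^+=2.5612  a^+=0.9600
step 2: x_pred=0.4516  r=-4.4516  x^+=-1.0931  v^+=1.2187  a^+=-2.2115
step 3: x_pred=-0.7590  r=-3.6910  x^+=-2.0398  v^+=-1.6689  a^+=-4.8411
step 4: x_pred=-3.8670  r=5.7070  x^+=-1.8867  v^+=-2.0779  a^+=-0.7752
step 5: x_pred=-3.2475  r=5.4075  x^+=-1.3711  v^+=-0.2164  a^+=3.0773

x_post = -1.3711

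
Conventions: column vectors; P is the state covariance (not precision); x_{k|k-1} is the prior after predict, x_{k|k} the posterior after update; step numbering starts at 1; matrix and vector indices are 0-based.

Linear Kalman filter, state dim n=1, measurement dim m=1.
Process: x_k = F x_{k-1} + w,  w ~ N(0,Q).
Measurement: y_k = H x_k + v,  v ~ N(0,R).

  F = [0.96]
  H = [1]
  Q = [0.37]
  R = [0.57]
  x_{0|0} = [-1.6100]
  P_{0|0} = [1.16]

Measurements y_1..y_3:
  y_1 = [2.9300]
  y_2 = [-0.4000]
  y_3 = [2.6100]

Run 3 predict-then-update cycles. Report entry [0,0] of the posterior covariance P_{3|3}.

step 1: x^-=[-1.5456]  P^-=[1.4391]  S=[2.0091]  K=[0.7163]  nu=[4.4756]  x^+=[1.6602]  P^+=[0.4083]
step 2: x^-=[1.5938]  P^-=[0.7463]  S=[1.3163]  K=[0.5670]  nu=[-1.9938]  x^+=[0.4634]  P^+=[0.3232]
step 3: x^-=[0.4449]  P^-=[0.6678]  S=[1.2378]  K=[0.5395]  nu=[2.1651]  x^+=[1.6130]  P^+=[0.3075]

P_post[0,0] = 0.3075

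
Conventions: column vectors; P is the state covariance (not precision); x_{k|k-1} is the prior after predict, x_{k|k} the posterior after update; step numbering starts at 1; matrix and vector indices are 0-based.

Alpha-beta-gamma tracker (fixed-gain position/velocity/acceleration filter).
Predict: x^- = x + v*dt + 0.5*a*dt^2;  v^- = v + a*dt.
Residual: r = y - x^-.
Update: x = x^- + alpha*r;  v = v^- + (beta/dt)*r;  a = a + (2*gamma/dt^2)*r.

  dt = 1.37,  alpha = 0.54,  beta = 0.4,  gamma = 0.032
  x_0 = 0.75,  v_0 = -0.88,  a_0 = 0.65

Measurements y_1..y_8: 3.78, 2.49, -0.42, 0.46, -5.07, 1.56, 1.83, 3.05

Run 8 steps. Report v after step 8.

v_post = 1.6808

step 1: x_pred=0.1544  r=3.6256  x^+=2.1122  v^+=1.0691  a^+=0.7736
step 2: x_pred=4.3029  r=-1.8129  x^+=3.3239  v^+=1.5996  a^+=0.7118
step 3: x_pred=6.1834  r=-6.6034  x^+=2.6176  v^+=0.6468  a^+=0.4866
step 4: x_pred=3.9604  r=-3.5004  x^+=2.0702  v^+=0.2915  a^+=0.3673
step 5: x_pred=2.8142  r=-7.8842  x^+=-1.4433  v^+=-1.5073  a^+=0.0984
step 6: x_pred=-3.4158  r=4.9758  x^+=-0.7289  v^+=0.0804  a^+=0.2681
step 7: x_pred=-0.3672  r=2.1972  x^+=0.8193  v^+=1.0892  a^+=0.3430
step 8: x_pred=2.6334  r=0.4166  x^+=2.8584  v^+=1.6808  a^+=0.3572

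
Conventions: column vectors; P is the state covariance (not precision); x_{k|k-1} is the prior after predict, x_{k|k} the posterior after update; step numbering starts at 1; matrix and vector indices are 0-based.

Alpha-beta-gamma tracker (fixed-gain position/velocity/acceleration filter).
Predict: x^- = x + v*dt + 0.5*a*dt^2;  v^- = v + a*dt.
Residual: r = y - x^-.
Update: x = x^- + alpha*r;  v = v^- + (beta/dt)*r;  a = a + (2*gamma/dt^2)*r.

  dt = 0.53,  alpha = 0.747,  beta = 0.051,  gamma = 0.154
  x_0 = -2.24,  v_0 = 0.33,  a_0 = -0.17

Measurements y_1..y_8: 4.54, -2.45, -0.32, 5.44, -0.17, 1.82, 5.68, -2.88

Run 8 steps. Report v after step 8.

step 1: x_pred=-2.0890  r=6.6290  x^+=2.8629  v^+=0.8778  a^+=7.0985
step 2: x_pred=4.3251  r=-6.7751  x^+=-0.7359  v^+=3.9881  a^+=-0.3302
step 3: x_pred=1.3314  r=-1.6514  x^+=0.0978  v^+=3.6541  a^+=-2.1409
step 4: x_pred=1.7338  r=3.7062  x^+=4.5023  v^+=2.8761  a^+=1.9228
step 5: x_pred=6.2967  r=-6.4667  x^+=1.4661  v^+=3.2729  a^+=-5.1678
step 6: x_pred=2.4749  r=-0.6549  x^+=1.9857  v^+=0.4710  a^+=-5.8859
step 7: x_pred=1.4087  r=4.2713  x^+=4.5994  v^+=-2.2375  a^+=-1.2024
step 8: x_pred=3.2446  r=-6.1246  x^+=-1.3305  v^+=-3.4641  a^+=-7.9179

v_post = -3.4641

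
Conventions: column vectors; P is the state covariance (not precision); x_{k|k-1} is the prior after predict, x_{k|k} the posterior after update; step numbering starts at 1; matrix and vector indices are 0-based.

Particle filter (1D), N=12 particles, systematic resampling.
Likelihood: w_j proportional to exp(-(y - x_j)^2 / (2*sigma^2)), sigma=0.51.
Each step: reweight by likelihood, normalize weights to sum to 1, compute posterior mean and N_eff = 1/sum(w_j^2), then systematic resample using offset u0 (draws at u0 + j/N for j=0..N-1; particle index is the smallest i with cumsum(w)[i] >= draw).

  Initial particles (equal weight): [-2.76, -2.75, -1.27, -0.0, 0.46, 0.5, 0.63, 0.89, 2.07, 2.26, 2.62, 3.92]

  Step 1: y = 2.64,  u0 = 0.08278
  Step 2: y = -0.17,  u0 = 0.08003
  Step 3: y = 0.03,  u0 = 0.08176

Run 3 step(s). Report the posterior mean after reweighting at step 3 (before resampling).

step 1: w=[0.0000, 0.0000, 0.0000, 0.0000, 0.0000, 0.0001, 0.0002, 0.0012, 0.2290, 0.3240, 0.4273, 0.0183]  mean=2.3986  Neff=2.9389  idx=[8, 8, 9, 9, 9, 9, 10, 10, 10, 10, 10, 11]
step 2: w=[0.3635, 0.3635, 0.0660, 0.0660, 0.0660, 0.0660, 0.0018, 0.0018, 0.0018, 0.0018, 0.0018, 0.0000]  mean=2.1251  Neff=3.5498  idx=[0, 0, 0, 0, 1, 1, 1, 1, 2, 3, 4, 9]
step 3: w=[0.1158, 0.1158, 0.1158, 0.1158, 0.1158, 0.1158, 0.1158, 0.1158, 0.0243, 0.0243, 0.0243, 0.0009]  mean=2.0843  Neff=9.1751  idx=[0, 1, 2, 2, 3, 4, 5, 5, 6, 7, 7, 10]

post_mean = 2.0843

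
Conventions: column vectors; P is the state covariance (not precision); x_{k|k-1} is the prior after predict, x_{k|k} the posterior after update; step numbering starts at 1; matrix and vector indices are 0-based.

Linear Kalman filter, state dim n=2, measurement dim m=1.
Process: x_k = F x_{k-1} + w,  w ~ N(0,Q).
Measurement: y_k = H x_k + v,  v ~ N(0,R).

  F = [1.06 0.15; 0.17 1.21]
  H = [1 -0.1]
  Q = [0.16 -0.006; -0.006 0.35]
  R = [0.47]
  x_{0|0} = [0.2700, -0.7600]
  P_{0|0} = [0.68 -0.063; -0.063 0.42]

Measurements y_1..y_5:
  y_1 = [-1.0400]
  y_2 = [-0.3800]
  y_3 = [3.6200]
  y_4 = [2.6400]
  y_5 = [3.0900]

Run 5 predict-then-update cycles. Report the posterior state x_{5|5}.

step 1: x^-=[0.1722, -0.8737]  P^-=[0.9135 0.1104; 0.1104 0.9587]  S=[1.3710]  K=[0.6582; 0.0106]  nu=[-1.2996]  x^+=[-0.6832, -0.8874]  P^+=[0.3195 0.1008; 0.1008 0.9585]
step 2: x^-=[-0.8573, -1.1899]  P^-=[0.5726 0.3574; 0.3574 1.8041]  S=[0.9891]  K=[0.5427; 0.1790]  nu=[0.3583]  x^+=[-0.6629, -1.1258]  P^+=[0.2812 0.2613; 0.2613 1.7724]
step 3: x^-=[-0.8715, -1.4749]  P^-=[0.5990 0.7082; 0.7082 3.0606]  S=[0.9579]  K=[0.5513; 0.4198]  nu=[4.3440]  x^+=[1.5235, 0.3488]  P^+=[0.3078 0.4865; 0.4865 2.8917]
step 4: x^-=[1.6673, 0.6811]  P^-=[0.7256 1.2107; 1.2107 4.7928]  S=[1.0014]  K=[0.6037; 0.7304]  nu=[1.0409]  x^+=[2.2956, 1.4414]  P^+=[0.3606 0.7692; 0.7692 4.2586]
step 5: x^-=[2.6495, 2.1343]  P^-=[0.9056 1.8381; 1.8381 6.9119]  S=[1.0771]  K=[0.6701; 1.0647]  nu=[0.6539]  x^+=[3.0877, 2.8305]  P^+=[0.4219 1.0695; 1.0695 5.6908]

x_post = [3.0877, 2.8305]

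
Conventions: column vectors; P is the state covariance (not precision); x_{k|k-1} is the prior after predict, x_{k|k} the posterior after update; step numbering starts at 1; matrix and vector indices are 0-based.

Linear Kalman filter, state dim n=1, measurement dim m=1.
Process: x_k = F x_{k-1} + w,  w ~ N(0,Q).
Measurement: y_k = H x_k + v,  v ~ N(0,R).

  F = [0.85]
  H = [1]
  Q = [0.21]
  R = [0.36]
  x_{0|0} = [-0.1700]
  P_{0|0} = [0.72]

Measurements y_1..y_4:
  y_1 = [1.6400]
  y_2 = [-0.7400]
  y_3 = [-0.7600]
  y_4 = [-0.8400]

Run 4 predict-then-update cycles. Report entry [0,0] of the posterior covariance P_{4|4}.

P_post[0,0] = 0.1741

step 1: x^-=[-0.1445]  P^-=[0.7302]  S=[1.0902]  K=[0.6698]  nu=[1.7845]  x^+=[1.0507]  P^+=[0.2411]
step 2: x^-=[0.8931]  P^-=[0.3842]  S=[0.7442]  K=[0.5163]  nu=[-1.6331]  x^+=[0.0500]  P^+=[0.1859]
step 3: x^-=[0.0425]  P^-=[0.3443]  S=[0.7043]  K=[0.4888]  nu=[-0.8025]  x^+=[-0.3498]  P^+=[0.1760]
step 4: x^-=[-0.2973]  P^-=[0.3371]  S=[0.6971]  K=[0.4836]  nu=[-0.5427]  x^+=[-0.5598]  P^+=[0.1741]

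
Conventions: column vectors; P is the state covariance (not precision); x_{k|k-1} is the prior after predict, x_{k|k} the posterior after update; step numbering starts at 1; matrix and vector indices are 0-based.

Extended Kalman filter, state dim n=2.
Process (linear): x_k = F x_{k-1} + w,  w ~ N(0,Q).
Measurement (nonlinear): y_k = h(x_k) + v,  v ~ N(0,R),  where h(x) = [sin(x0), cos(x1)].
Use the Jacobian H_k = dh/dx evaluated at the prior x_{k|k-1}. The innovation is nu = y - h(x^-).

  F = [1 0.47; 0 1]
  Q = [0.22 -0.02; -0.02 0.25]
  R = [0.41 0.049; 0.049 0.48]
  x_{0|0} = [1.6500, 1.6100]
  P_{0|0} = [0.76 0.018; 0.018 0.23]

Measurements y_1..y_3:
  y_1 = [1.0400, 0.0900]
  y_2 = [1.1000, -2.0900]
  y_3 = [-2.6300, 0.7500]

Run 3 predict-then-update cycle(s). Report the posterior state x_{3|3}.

step 1: x^-=[2.4067, 1.6100]  P^-=[1.0477 0.1061; 0.1061 0.4800]  H_jac=[-0.7419 0.0000; 0.0000 -0.9992]  S=[0.9867 0.1277; 0.1277 0.9593]  K=[-0.7870 -0.0058; -0.0154 -0.4980]  nu=[0.3695, 0.1292]  x^+=[2.1151, 1.5400]  P^+=[0.4353 0.0414; 0.0414 0.2400]
step 2: x^-=[2.8389, 1.5400]  P^-=[0.7472 0.1342; 0.1342 0.4900]  H_jac=[-0.9545 0.0000; 0.0000 -0.9995]  S=[1.0908 0.1770; 0.1770 0.9695]  K=[-0.6507 -0.0195; -0.0365 -0.4985]  nu=[0.8019, -2.1208]  x^+=[2.3585, 2.5679]  P^+=[0.2805 0.0413; 0.0413 0.2412]
step 3: x^-=[3.5654, 2.5679]  P^-=[0.5926 0.1346; 0.1346 0.4912]  H_jac=[-0.9115 0.0000; 0.0000 -0.5428]  S=[0.9024 0.1156; 0.1156 0.6247]  K=[-0.5978 -0.0063; -0.0833 -0.4113]  nu=[-2.2188, 1.5899]  x^+=[4.8816, 2.0987]  P^+=[0.2692 0.0596; 0.0596 0.3713]

x_post = [4.8816, 2.0987]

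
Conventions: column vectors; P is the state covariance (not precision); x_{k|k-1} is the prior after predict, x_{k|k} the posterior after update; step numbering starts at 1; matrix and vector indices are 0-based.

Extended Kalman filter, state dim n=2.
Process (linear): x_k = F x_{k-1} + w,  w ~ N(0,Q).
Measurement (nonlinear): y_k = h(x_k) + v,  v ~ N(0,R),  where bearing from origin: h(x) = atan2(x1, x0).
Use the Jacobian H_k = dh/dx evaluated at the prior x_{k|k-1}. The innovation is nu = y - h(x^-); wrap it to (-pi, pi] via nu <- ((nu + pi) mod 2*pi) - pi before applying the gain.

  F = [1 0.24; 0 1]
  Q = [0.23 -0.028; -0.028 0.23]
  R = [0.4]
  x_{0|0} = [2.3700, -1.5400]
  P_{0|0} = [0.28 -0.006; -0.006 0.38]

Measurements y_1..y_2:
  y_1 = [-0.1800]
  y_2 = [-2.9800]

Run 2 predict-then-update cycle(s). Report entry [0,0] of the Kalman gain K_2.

step 1: x^-=[2.0004, -1.5400]  P^-=[0.5290 0.0572; 0.0572 0.6100]  H_jac=[0.2416 0.3139]  S=[0.4997]  K=[0.2918; 0.4109]  nu=[0.4761]  x^+=[2.1393, -1.3444]  P^+=[0.4865 -0.0027; -0.0027 0.5257]
step 2: x^-=[1.8166, -1.3444]  P^-=[0.7455 0.0955; 0.0955 0.7557]  H_jac=[0.2632 0.3557]  S=[0.5651]  K=[0.4073; 0.5201]  nu=[-2.3429]  x^+=[0.8624, -2.5629]  P^+=[0.6517 -0.0242; -0.0242 0.6028]

K[0,0] = 0.4073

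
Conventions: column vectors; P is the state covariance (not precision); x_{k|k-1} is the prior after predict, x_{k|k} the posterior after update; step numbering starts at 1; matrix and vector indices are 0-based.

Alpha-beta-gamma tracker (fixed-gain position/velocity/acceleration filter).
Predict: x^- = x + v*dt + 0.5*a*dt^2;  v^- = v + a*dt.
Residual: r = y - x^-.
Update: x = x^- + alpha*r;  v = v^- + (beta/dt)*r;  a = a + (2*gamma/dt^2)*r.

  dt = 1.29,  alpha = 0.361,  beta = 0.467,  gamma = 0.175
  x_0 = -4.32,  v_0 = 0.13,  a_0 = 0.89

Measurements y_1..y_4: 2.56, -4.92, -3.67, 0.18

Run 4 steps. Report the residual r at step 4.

resid = 0.3181

step 1: x_pred=-3.4118  r=5.9718  x^+=-1.2560  v^+=3.4400  a^+=2.1460
step 2: x_pred=4.9672  r=-9.8872  x^+=1.3979  v^+=2.6290  a^+=0.0665
step 3: x_pred=4.8447  r=-8.5147  x^+=1.7709  v^+=-0.3677  a^+=-1.7243
step 4: x_pred=-0.1381  r=0.3181  x^+=-0.0233  v^+=-2.4769  a^+=-1.6574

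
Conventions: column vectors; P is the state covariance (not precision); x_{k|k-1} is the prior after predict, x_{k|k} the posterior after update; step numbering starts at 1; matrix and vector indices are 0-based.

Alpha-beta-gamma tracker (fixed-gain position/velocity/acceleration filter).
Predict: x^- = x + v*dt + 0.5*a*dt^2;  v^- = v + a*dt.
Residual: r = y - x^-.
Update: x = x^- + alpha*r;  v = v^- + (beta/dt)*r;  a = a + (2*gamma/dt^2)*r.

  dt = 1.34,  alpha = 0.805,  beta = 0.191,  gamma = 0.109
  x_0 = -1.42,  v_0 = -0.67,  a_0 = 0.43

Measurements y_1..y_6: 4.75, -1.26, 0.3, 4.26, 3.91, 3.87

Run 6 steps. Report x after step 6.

step 1: x_pred=-1.9317  r=6.6817  x^+=3.4471  v^+=0.8586  a^+=1.2412
step 2: x_pred=5.7119  r=-6.9719  x^+=0.0995  v^+=1.5281  a^+=0.3948
step 3: x_pred=2.5016  r=-2.2016  x^+=0.7293  v^+=1.7433  a^+=0.1275
step 4: x_pred=3.1797  r=1.0803  x^+=4.0493  v^+=2.0681  a^+=0.2586
step 5: x_pred=7.0527  r=-3.1427  x^+=4.5228  v^+=1.9667  a^+=-0.1229
step 6: x_pred=7.0478  r=-3.1778  x^+=4.4897  v^+=1.3490  a^+=-0.5087

x_post = 4.4897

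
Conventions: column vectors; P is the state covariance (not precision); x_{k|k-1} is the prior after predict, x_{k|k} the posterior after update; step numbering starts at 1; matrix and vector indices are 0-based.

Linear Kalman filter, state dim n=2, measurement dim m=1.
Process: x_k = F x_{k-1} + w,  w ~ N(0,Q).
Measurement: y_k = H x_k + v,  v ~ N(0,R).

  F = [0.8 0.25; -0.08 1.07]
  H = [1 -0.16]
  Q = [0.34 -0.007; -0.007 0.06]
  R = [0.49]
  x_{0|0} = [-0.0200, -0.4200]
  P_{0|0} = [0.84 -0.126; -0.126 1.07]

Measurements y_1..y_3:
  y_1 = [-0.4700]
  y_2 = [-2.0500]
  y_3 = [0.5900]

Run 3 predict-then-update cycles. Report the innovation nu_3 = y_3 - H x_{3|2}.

innov = [1.7944]

step 1: x^-=[-0.1210, -0.4478]  P^-=[0.8941 0.1201; 0.1201 1.3120]  S=[1.3792]  K=[0.6343; -0.0651]  nu=[-0.4206]  x^+=[-0.3878, -0.4204]  P^+=[0.3391 0.1771; 0.1771 1.3061]
step 2: x^-=[-0.4154, -0.4188]  P^-=[0.7095 0.4687; 0.4687 1.5273]  S=[1.0886]  K=[0.5829; 0.2061]  nu=[-1.7016]  x^+=[-1.4072, -0.7695]  P^+=[0.3397 0.3380; 0.3380 1.4810]
step 3: x^-=[-1.3181, -0.7108]  P^-=[0.7851 0.6500; 0.6500 1.6999]  S=[1.1107]  K=[0.6133; 0.3403]  nu=[1.7944]  x^+=[-0.2177, -0.1002]  P^+=[0.3674 0.4182; 0.4182 1.5713]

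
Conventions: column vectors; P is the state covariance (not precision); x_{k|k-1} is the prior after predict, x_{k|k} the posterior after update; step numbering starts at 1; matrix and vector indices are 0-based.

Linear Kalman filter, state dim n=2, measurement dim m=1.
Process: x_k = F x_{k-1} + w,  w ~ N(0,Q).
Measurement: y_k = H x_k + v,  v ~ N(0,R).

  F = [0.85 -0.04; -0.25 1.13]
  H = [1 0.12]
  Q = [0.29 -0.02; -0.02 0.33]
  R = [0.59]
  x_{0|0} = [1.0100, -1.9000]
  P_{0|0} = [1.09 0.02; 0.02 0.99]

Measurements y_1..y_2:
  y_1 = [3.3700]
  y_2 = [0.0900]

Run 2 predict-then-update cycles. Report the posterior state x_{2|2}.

x_post = [1.4698, -3.3834]

step 1: x^-=[0.9345, -2.3995]  P^-=[1.0777 -0.2770; -0.2770 1.6510]  S=[1.6251]  K=[0.6428; -0.0485]  nu=[2.7234]  x^+=[2.6850, -2.5316]  P^+=[0.4064 -0.2263; -0.2263 1.6471]
step 2: x^-=[2.3835, -3.5320]  P^-=[0.6016 -0.4004; -0.4004 2.5865]  S=[1.1328]  K=[0.4887; -0.0795]  nu=[-1.8697]  x^+=[1.4698, -3.3834]  P^+=[0.3311 -0.3564; -0.3564 2.5793]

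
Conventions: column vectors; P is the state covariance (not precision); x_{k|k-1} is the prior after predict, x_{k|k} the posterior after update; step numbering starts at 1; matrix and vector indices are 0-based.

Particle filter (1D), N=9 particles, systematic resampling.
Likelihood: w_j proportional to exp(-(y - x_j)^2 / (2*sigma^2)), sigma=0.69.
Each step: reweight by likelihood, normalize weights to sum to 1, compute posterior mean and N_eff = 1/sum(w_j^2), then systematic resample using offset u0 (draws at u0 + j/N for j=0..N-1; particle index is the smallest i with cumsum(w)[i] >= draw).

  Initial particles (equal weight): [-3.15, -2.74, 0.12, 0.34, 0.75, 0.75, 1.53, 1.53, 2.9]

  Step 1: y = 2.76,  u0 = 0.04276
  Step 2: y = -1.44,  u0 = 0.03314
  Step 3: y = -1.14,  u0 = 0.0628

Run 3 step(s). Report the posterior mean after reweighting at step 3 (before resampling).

step 1: w=[0.0000, 0.0000, 0.0005, 0.0015, 0.0101, 0.0101, 0.1438, 0.1438, 0.6901]  mean=2.4572  Neff=1.9310  idx=[6, 6, 7, 8, 8, 8, 8, 8, 8]
step 2: w=[0.3333, 0.3333, 0.3333, 0.0000, 0.0000, 0.0000, 0.0000, 0.0000, 0.0000]  mean=1.5301  Neff=3.0003  idx=[0, 0, 0, 1, 1, 1, 2, 2, 2]
step 3: w=[0.1111, 0.1111, 0.1111, 0.1111, 0.1111, 0.1111, 0.1111, 0.1111, 0.1111]  mean=1.5300  Neff=9.0000  idx=[0, 1, 2, 3, 4, 5, 6, 7, 8]

post_mean = 1.5300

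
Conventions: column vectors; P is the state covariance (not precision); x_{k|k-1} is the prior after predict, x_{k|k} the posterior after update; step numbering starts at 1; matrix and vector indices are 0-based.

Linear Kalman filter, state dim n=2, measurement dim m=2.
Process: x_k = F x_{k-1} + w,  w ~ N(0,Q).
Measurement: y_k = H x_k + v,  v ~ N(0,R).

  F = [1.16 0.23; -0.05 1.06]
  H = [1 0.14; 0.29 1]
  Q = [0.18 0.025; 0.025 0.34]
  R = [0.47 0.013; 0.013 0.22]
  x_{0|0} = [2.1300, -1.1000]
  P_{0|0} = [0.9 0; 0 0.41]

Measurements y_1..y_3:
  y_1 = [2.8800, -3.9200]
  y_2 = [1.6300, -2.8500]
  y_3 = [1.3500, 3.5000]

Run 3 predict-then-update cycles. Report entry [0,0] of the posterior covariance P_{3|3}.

step 1: x^-=[2.2178, -1.2725]  P^-=[1.4127 0.0728; 0.0728 0.8029]  S=[1.9188 0.6108; 0.6108 1.1839]  K=[0.7321 0.0298; -0.1496 0.7732]  nu=[0.8404, -3.2907]  x^+=[2.7349, -3.9426]  P^+=[0.3567 -0.0874; -0.0874 0.1935]
step 2: x^-=[2.2657, -4.3159]  P^-=[0.6236 -0.0549; -0.0549 0.5676]  S=[1.0893 0.2161; 0.2161 0.8081]  K=[0.5644 0.0048; -0.1192 0.7145]  nu=[-0.0314, 0.8088]  x^+=[2.2518, -3.7342]  P^+=[0.2753 -0.0714; -0.0714 0.1764]
step 3: x^-=[1.7533, -4.0709]  P^-=[0.5217 -0.0350; -0.0350 0.5464]  S=[0.9926 0.2044; 0.2044 0.7900]  K=[0.5179 0.0132; -0.1035 0.7056]  nu=[0.1667, 7.0624]  x^+=[1.9329, 0.8951]  P^+=[0.2525 -0.0636; -0.0636 0.1723]

P_post[0,0] = 0.2525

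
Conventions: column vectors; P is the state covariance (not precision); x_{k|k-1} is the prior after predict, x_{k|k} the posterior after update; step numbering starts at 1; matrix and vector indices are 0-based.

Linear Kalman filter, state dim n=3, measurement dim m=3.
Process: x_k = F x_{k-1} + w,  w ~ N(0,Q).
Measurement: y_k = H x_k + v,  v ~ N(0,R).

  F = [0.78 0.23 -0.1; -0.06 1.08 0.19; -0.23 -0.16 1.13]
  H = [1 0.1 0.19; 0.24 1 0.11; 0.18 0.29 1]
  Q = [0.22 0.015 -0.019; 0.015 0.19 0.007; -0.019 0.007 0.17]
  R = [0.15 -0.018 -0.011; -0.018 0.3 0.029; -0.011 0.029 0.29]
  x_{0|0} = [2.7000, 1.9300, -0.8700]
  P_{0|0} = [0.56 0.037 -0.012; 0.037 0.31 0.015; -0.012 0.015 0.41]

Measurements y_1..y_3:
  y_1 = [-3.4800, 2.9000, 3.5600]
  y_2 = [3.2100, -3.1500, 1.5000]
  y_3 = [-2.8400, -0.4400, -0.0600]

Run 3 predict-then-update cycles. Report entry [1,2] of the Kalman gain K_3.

step 1: x^-=[2.6369, 1.7571, -1.9129]  P^-=[0.5957 0.0858 -0.1905; 0.0858 0.5700 0.0595; -0.1905 0.0595 0.7346]  S=[0.7249 0.2676 0.0910; 0.2676 0.9575 0.3342; 0.0910 0.3342 1.0668]  K=[0.7839 0.0455 -0.1358; -0.0194 0.6175 0.0335; -0.1072 -0.1226 0.7202]  nu=[-5.9292, 0.7205, 4.4887]  x^+=[-2.5878, 2.4673, 1.8671]  P^+=[0.1330 -0.0295 -0.0621; -0.0295 0.1963 -0.0238; -0.0621 -0.0238 0.2246]
step 2: x^-=[-1.6377, 3.1747, 2.3102]  P^-=[0.3137 0.0208 -0.1329; 0.0208 0.4230 0.0088; -0.1329 0.0088 0.5075]  S=[0.4403 0.1126 0.0245; 0.1126 0.7521 0.2008; 0.0245 0.2008 0.8027]  K=[0.6559 0.0417 -0.1182; 0.0017 0.5627 0.0276; -0.0873 -0.1134 0.6367]  nu=[4.0913, -6.1858, -1.4361]  x^+=[0.9575, -0.3390, 1.7402]  P^+=[0.1115 -0.0236 -0.0535; -0.0236 0.1778 -0.0230; -0.0535 -0.0230 0.1986]
step 3: x^-=[0.4949, -0.0929, 1.8004]  P^-=[0.3001 0.0238 -0.1185; 0.0238 0.3998 0.0047; -0.1185 0.0047 0.4684]  S=[0.4310 0.1107 0.0291; 0.1107 0.7289 0.1894; 0.0291 0.1894 0.7643]  K=[0.6458 0.0444 -0.1109; 0.0073 0.5488 0.0271; -0.0808 -0.1100 0.6171]  nu=[-3.6677, -0.6639, -1.9226]  x^+=[-1.6900, -0.5363, 0.9836]  P^+=[0.1092 -0.0221 -0.0512; -0.0221 0.1731 -0.0225; -0.0512 -0.0225 0.1924]

K[1,2] = 0.0271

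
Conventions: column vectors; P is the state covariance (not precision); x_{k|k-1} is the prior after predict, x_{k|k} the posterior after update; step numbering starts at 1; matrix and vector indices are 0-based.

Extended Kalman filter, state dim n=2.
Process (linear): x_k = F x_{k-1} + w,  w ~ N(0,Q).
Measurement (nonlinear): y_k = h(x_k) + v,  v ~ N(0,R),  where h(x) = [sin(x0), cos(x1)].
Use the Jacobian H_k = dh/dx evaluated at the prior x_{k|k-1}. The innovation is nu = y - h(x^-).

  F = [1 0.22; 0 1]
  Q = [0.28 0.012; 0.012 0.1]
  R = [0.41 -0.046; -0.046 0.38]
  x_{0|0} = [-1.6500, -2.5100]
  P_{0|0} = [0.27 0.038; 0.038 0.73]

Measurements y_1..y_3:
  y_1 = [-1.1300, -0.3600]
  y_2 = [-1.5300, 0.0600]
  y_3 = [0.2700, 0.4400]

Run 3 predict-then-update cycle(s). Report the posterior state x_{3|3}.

step 1: x^-=[-2.2022, -2.5100]  P^-=[0.6021 0.2106; 0.2106 0.8300]  H_jac=[-0.5903 0.0000; 0.0000 0.5904]  S=[0.6198 -0.1194; -0.1194 0.6693]  K=[-0.5567 0.0865; -0.0617 0.7211]  nu=[-0.3228, 0.4471]  x^+=[-1.9838, -2.1677]  P^+=[0.3934 0.0990; 0.0990 0.4689]
step 2: x^-=[-2.4607, -2.1677]  P^-=[0.7397 0.2142; 0.2142 0.5689]  H_jac=[-0.7770 0.0000; 0.0000 0.8271]  S=[0.8566 -0.1836; -0.1836 0.7692]  K=[-0.6551 0.0739; -0.0665 0.5959]  nu=[-0.9005, 0.6221]  x^+=[-1.8248, -1.7371]  P^+=[0.3501 0.0704; 0.0704 0.2775]
step 3: x^-=[-2.2069, -1.7371]  P^-=[0.6745 0.1434; 0.1434 0.3775]  H_jac=[-0.5941 0.0000; 0.0000 0.9862]  S=[0.6481 -0.1300; -0.1300 0.7471]  K=[-0.6013 0.0847; -0.0326 0.4926]  nu=[1.0744, 0.6055]  x^+=[-2.8017, -1.4739]  P^+=[0.4215 0.0607; 0.0607 0.1913]

x_post = [-2.8017, -1.4739]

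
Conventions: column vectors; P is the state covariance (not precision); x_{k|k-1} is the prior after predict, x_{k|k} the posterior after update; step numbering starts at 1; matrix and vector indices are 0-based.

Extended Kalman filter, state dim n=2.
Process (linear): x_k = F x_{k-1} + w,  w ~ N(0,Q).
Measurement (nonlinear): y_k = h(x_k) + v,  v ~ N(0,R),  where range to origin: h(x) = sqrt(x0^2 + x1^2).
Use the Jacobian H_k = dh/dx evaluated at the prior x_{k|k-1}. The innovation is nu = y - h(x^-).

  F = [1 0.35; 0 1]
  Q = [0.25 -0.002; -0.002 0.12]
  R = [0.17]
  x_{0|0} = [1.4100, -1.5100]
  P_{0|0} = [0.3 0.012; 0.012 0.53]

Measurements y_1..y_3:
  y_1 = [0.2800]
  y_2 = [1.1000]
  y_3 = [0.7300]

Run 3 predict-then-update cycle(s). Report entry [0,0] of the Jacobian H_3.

H_jac[0,0] = 0.7707

step 1: x^-=[0.8815, -1.5100]  P^-=[0.6233 0.1955; 0.1955 0.6500]  H_jac=[0.5042 -0.8636]  S=[0.6430]  K=[0.2262; -0.7198]  nu=[-1.4685]  x^+=[0.5494, -0.4531]  P^+=[0.5904 0.3002; 0.3002 0.3169]
step 2: x^-=[0.3908, -0.4531]  P^-=[1.0894 0.4091; 0.4091 0.4369]  H_jac=[0.6532 -0.7572]  S=[0.4806]  K=[0.8360; -0.1324]  nu=[0.5017]  x^+=[0.8102, -0.5195]  P^+=[0.7535 0.4623; 0.4623 0.4285]
step 3: x^-=[0.6284, -0.5195]  P^-=[1.3796 0.6102; 0.6102 0.5485]  H_jac=[0.7707 -0.6372]  S=[0.6128]  K=[1.1006; 0.1972]  nu=[-0.0853]  x^+=[0.5345, -0.5363]  P^+=[0.6373 0.4772; 0.4772 0.5246]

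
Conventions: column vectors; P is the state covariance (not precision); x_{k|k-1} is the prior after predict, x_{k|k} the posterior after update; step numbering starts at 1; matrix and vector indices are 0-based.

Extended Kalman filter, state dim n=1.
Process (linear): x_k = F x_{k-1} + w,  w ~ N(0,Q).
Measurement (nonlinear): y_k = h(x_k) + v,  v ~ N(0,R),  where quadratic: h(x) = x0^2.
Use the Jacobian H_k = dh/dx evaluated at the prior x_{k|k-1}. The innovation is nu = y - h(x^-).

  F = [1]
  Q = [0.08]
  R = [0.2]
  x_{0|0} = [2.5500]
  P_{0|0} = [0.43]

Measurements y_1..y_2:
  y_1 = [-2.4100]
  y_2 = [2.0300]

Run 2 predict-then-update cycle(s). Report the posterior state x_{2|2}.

x_post = [1.2711]

step 1: x^-=[2.5500]  P^-=[0.5100]  H_jac=[5.1000]  S=[13.4651]  K=[0.1932]  nu=[-8.9125]  x^+=[0.8284]  P^+=[0.0076]
step 2: x^-=[0.8284]  P^-=[0.0876]  H_jac=[1.6568]  S=[0.4404]  K=[0.3295]  nu=[1.3437]  x^+=[1.2711]  P^+=[0.0398]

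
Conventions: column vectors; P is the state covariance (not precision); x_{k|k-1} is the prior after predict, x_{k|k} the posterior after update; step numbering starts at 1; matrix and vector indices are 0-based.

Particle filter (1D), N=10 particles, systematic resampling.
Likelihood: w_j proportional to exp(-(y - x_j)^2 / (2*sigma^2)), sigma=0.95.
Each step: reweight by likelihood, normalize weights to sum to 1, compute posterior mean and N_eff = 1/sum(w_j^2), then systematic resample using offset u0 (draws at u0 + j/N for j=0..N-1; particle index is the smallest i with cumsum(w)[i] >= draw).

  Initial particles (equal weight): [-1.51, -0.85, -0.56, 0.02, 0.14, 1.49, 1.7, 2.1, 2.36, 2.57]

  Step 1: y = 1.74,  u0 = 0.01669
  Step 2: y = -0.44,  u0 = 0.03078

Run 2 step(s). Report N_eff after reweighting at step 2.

N_eff = 2.3071

step 1: w=[0.0006, 0.0050, 0.0109, 0.0396, 0.0494, 0.1970, 0.2038, 0.1898, 0.1648, 0.1392]  mean=1.7818  Neff=5.9864  idx=[3, 5, 5, 6, 6, 7, 7, 8, 8, 9]
step 2: w=[0.6398, 0.0913, 0.0913, 0.0569, 0.0569, 0.0202, 0.0202, 0.0093, 0.0093, 0.0048]  mean=0.6195  Neff=2.3071  idx=[0, 0, 0, 0, 0, 0, 0, 1, 3, 4]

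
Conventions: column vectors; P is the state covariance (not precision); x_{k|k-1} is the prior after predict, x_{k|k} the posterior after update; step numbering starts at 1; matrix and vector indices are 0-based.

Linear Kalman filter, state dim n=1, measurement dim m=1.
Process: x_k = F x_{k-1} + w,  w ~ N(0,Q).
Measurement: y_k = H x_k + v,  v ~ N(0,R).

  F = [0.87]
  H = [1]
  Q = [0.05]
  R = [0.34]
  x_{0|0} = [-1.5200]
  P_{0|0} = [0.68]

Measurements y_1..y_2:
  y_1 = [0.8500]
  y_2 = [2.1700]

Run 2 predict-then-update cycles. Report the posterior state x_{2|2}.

step 1: x^-=[-1.3224]  P^-=[0.5647]  S=[0.9047]  K=[0.6242]  nu=[2.1724]  x^+=[0.0336]  P^+=[0.2122]
step 2: x^-=[0.0292]  P^-=[0.2106]  S=[0.5506]  K=[0.3825]  nu=[2.1408]  x^+=[0.8481]  P^+=[0.1301]

x_post = [0.8481]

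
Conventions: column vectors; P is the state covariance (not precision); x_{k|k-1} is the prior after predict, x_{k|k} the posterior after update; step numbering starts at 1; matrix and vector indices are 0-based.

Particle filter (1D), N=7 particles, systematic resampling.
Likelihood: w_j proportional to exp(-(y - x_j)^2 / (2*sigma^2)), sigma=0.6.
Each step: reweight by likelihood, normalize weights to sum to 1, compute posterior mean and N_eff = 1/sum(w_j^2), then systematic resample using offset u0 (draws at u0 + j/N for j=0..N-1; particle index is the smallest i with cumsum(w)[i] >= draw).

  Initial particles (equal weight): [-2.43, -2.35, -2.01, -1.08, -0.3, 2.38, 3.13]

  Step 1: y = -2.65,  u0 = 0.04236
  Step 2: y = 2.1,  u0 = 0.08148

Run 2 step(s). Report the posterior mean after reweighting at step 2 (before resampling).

post_mean = -2.0198

step 1: w=[0.3869, 0.3652, 0.2343, 0.0135, 0.0002, 0.0000, 0.0000]  mean=-2.2838  Neff=2.9578  idx=[0, 0, 0, 1, 1, 2, 2]
step 2: w=[0.0032, 0.0032, 0.0032, 0.0085, 0.0085, 0.4867, 0.4867]  mean=-2.0198  Neff=2.1098  idx=[5, 5, 5, 5, 6, 6, 6]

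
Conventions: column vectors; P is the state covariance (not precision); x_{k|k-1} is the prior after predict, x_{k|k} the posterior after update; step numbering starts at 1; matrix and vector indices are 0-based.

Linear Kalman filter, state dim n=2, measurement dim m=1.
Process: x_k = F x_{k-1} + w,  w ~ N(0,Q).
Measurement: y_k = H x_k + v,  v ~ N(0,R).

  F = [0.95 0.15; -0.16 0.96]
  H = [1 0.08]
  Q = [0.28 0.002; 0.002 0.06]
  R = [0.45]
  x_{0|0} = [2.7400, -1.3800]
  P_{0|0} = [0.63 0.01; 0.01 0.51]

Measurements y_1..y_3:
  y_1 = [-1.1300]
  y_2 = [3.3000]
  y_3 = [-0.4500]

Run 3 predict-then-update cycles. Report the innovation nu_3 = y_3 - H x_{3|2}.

step 1: x^-=[2.3960, -1.7632]  P^-=[0.8629 -0.0114; -0.0114 0.5431]  S=[1.3145]  K=[0.6557; 0.0243]  nu=[-3.3849]  x^+=[0.1764, -1.8456]  P^+=[0.2977 -0.0324; -0.0324 0.5423]
step 2: x^-=[-0.1093, -1.8000]  P^-=[0.5516 0.0060; 0.0060 0.5774]  S=[1.0063]  K=[0.5487; 0.0519]  nu=[3.5533]  x^+=[1.8402, -1.6156]  P^+=[0.2487 -0.0226; -0.0226 0.5746]
step 3: x^-=[1.5059, -1.8454]  P^-=[0.5109 0.0269; 0.0269 0.6029]  S=[0.9691]  K=[0.5295; 0.0775]  nu=[-1.8083]  x^+=[0.5485, -1.9855]  P^+=[0.2393 -0.0129; -0.0129 0.5971]

innov = [-1.8083]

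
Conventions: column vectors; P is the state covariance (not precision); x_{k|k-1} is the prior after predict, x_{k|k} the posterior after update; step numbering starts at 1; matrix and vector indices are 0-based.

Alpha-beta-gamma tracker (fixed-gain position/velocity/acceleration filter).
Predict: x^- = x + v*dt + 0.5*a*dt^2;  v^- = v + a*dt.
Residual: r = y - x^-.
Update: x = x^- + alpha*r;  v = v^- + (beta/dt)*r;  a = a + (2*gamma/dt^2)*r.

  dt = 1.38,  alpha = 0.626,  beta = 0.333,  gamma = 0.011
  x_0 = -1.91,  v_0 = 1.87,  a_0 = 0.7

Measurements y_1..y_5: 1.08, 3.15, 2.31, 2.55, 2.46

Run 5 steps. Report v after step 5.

step 1: x_pred=1.3371  r=-0.2571  x^+=1.1762  v^+=2.7740  a^+=0.6970
step 2: x_pred=5.6679  r=-2.5179  x^+=4.0917  v^+=3.1283  a^+=0.6679
step 3: x_pred=9.0447  r=-6.7347  x^+=4.8288  v^+=2.4249  a^+=0.5901
step 4: x_pred=8.7371  r=-6.1871  x^+=4.8640  v^+=1.7463  a^+=0.5187
step 5: x_pred=7.7678  r=-5.3078  x^+=4.4451  v^+=1.1813  a^+=0.4574

v_post = 1.1813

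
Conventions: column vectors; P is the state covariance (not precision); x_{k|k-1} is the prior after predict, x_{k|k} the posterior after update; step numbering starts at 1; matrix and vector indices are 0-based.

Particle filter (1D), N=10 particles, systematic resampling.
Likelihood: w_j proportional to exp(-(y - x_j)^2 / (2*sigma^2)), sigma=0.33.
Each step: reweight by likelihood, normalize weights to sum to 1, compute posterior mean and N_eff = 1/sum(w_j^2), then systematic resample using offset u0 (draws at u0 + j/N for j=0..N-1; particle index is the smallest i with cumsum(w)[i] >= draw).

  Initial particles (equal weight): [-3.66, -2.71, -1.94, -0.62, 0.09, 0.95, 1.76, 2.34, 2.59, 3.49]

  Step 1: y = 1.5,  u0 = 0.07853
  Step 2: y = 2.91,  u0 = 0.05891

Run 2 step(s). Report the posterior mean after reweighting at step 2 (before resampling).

post_mean = 2.3012

step 1: w=[0.0000, 0.0000, 0.0000, 0.0000, 0.0001, 0.2430, 0.7145, 0.0382, 0.0042, 0.0000]  mean=1.5886  Neff=1.7510  idx=[5, 5, 6, 6, 6, 6, 6, 6, 6, 7]
step 2: w=[0.0000, 0.0000, 0.0096, 0.0096, 0.0096, 0.0096, 0.0096, 0.0096, 0.0096, 0.9330]  mean=2.3012  Neff=1.1478  idx=[8, 9, 9, 9, 9, 9, 9, 9, 9, 9]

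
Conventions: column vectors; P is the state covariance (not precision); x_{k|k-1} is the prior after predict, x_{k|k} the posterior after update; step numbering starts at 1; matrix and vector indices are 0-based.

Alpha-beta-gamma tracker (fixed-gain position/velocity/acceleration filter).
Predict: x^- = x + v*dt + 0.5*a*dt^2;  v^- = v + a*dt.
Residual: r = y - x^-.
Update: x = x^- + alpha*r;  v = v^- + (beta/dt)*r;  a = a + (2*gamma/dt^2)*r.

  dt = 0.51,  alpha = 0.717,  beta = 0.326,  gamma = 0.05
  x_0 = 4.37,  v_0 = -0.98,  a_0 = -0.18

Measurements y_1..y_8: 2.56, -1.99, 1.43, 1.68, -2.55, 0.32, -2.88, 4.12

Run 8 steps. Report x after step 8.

x_post = 2.1328

step 1: x_pred=3.8468  r=-1.2868  x^+=2.9242  v^+=-1.8943  a^+=-0.6747
step 2: x_pred=1.8703  r=-3.8603  x^+=-0.8975  v^+=-4.7060  a^+=-2.1589
step 3: x_pred=-3.5784  r=5.0084  x^+=0.0126  v^+=-2.6056  a^+=-0.2333
step 4: x_pred=-1.3466  r=3.0266  x^+=0.8235  v^+=-0.7900  a^+=0.9303
step 5: x_pred=0.5416  r=-3.0916  x^+=-1.6751  v^+=-2.2917  a^+=-0.2583
step 6: x_pred=-2.8775  r=3.1975  x^+=-0.5849  v^+=-0.3796  a^+=0.9710
step 7: x_pred=-0.6522  r=-2.2278  x^+=-2.2495  v^+=-1.3084  a^+=0.1145
step 8: x_pred=-2.9019  r=7.0219  x^+=2.1328  v^+=3.2385  a^+=2.8142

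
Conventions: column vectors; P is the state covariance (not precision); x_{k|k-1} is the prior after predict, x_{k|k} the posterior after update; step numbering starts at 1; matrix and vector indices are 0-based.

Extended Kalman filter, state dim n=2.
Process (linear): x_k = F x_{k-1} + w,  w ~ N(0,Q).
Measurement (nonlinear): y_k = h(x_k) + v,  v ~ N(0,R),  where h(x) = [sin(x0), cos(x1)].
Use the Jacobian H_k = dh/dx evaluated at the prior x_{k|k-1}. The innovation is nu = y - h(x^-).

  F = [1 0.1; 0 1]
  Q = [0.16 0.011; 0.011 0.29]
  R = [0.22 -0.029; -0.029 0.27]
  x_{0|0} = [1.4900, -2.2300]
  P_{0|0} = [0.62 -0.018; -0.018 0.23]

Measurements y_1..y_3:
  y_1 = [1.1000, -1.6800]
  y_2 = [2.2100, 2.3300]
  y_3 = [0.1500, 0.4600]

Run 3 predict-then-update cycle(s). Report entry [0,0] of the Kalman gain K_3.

step 1: x^-=[1.2670, -2.2300]  P^-=[0.7787 0.0160; 0.0160 0.5200]  H_jac=[0.2991 0.0000; 0.0000 0.7905]  S=[0.2897 -0.0252; -0.0252 0.5949]  K=[0.8090 0.0555; 0.0770 0.6942]  nu=[0.1458, -1.0675]  x^+=[1.3256, -2.9598]  P^+=[0.5896 -0.0107; -0.0107 0.2343]
step 2: x^-=[1.0297, -2.9598]  P^-=[0.7498 0.0237; 0.0237 0.5243]  H_jac=[0.5151 0.0000; 0.0000 0.1808]  S=[0.4189 -0.0268; -0.0268 0.2871]  K=[0.9284 0.1016; 0.0506 0.3348]  nu=[1.3529, 3.3135]  x^+=[2.6221, -1.7821]  P^+=[0.3908 0.0028; 0.0028 0.4919]
step 3: x^-=[2.4439, -1.7821]  P^-=[0.5562 0.0629; 0.0629 0.7819]  H_jac=[-0.7663 0.0000; 0.0000 0.9778]  S=[0.5467 -0.0762; -0.0762 1.0175]  K=[-0.7795 0.0021; 0.0166 0.7526]  nu=[-0.4924, 0.6697]  x^+=[2.8292, -1.2862]  P^+=[0.2238 0.0237; 0.0237 0.2073]

K[0,0] = -0.7795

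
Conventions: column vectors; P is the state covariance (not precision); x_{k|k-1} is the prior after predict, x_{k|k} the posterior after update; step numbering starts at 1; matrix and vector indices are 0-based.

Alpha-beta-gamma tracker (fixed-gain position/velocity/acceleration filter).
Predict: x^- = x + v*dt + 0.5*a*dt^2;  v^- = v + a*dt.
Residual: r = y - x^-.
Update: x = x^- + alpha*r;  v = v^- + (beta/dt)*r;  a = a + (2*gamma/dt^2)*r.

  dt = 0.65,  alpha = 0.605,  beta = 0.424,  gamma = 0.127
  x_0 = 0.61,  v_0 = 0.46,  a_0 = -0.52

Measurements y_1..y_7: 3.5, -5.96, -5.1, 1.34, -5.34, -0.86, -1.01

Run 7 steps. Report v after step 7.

step 1: x_pred=0.7992  r=2.7008  x^+=2.4332  v^+=1.8838  a^+=1.1037
step 2: x_pred=3.8908  r=-9.8508  x^+=-2.0689  v^+=-3.8245  a^+=-4.8184
step 3: x_pred=-5.5728  r=0.4728  x^+=-5.2868  v^+=-6.6481  a^+=-4.5342
step 4: x_pred=-10.5659  r=11.9059  x^+=-3.3628  v^+=-1.8290  a^+=2.6234
step 5: x_pred=-3.9975  r=-1.3425  x^+=-4.8097  v^+=-0.9995  a^+=1.8163
step 6: x_pred=-5.0757  r=4.2157  x^+=-2.5252  v^+=2.9310  a^+=4.3508
step 7: x_pred=0.2991  r=-1.3091  x^+=-0.4929  v^+=4.9051  a^+=3.5638

v_post = 4.9051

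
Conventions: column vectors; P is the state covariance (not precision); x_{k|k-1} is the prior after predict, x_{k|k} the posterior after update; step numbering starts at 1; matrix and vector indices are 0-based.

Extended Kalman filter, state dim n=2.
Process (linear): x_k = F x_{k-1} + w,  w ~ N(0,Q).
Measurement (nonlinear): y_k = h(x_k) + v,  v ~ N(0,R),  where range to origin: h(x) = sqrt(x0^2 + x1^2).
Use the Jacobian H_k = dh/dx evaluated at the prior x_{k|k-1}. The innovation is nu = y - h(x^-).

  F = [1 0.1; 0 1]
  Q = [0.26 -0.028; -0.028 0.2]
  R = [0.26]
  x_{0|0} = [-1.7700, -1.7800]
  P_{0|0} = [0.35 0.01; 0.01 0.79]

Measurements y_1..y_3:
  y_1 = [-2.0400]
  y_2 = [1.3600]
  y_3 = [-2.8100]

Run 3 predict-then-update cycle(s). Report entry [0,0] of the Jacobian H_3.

H_jac[0,0] = 0.2924

step 1: x^-=[-1.9480, -1.7800]  P^-=[0.6199 0.0610; 0.0610 0.9900]  H_jac=[-0.7382 -0.6746]  S=[1.1091]  K=[-0.4497; -0.6427]  nu=[-4.6788]  x^+=[0.1562, 1.2273]  P^+=[0.3956 -0.2596; -0.2596 0.5318]
step 2: x^-=[0.2789, 1.2273]  P^-=[0.6090 -0.2344; -0.2344 0.7318]  H_jac=[0.2216 0.9751]  S=[0.8845]  K=[-0.1059; 0.7481]  nu=[0.1014]  x^+=[0.2682, 1.3032]  P^+=[0.5991 -0.1644; -0.1644 0.2368]
step 3: x^-=[0.3985, 1.3032]  P^-=[0.8286 -0.1687; -0.1687 0.4368]  H_jac=[0.2924 0.9563]  S=[0.6360]  K=[0.1273; 0.5793]  nu=[-4.1727]  x^+=[-0.1328, -1.1140]  P^+=[0.8183 -0.2156; -0.2156 0.2234]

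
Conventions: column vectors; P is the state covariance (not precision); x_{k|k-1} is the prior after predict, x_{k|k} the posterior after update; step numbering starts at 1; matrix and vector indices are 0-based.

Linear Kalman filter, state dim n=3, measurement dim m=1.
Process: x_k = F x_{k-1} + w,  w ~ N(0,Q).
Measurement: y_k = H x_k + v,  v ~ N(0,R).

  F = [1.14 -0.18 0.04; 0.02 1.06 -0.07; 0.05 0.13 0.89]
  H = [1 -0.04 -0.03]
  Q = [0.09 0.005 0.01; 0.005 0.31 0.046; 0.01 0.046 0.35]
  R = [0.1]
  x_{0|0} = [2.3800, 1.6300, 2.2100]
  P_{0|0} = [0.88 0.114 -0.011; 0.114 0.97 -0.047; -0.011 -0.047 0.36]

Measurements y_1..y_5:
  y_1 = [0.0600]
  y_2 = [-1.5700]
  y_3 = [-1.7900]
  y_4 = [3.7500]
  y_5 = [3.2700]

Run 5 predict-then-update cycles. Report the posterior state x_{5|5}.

step 1: x^-=[2.5082, 1.6207, 2.2978]  P^-=[1.2185 -0.0254 0.0622; -0.0254 1.4138 0.1204; 0.0622 0.1204 0.6434]  S=[1.3200]  K=[0.9225; -0.0648; 0.0289]  nu=[-2.3144]  x^+=[0.3731, 1.7707, 2.2309]  P^+=[0.0952 0.0535 0.0271; 0.0535 1.4083 0.1229; 0.0271 0.1229 0.6423]
step 2: x^-=[0.1958, 1.7283, 2.2344]  P^-=[0.2391 -0.1942 0.0213; -0.1942 1.8795 0.3183; 0.0213 0.3183 0.9143]  S=[0.3580]  K=[0.6879; -0.7792; -0.0528]  nu=[-1.6297]  x^+=[-0.9252, 2.9982, 2.3204]  P^+=[0.0697 -0.0023 0.0343; -0.0023 1.6622 0.3036; 0.0343 0.3036 0.9133]
step 3: x^-=[-1.5016, 2.9971, 2.4087]  P^-=[0.2356 -0.3019 -0.0050; -0.3019 2.1369 0.5022; -0.0050 0.5022 1.1750]  S=[0.3658]  K=[0.6776; -1.1003; -0.1648]  nu=[-0.0963]  x^+=[-1.5668, 3.1030, 2.4245]  P^+=[0.0677 -0.0292 0.0359; -0.0292 1.6940 0.4359; 0.0359 0.4359 1.1650]
step 4: x^-=[-2.2477, 3.0882, 2.4829]  P^-=[0.2437 -0.3340 -0.0194; -0.3340 2.1531 0.6130; -0.0194 0.6130 1.4053]  S=[0.3777]  K=[0.6820; -1.1608; -0.2280]  nu=[6.1958]  x^+=[1.9778, -4.1040, 1.0705]  P^+=[0.0680 -0.0349 0.0393; -0.0349 1.6441 0.5131; 0.0393 0.5131 1.3857]
step 5: x^-=[3.0362, -4.3856, 0.5181]  P^-=[0.2444 -0.3280 -0.0197; -0.3280 2.0864 0.6643; -0.0197 0.6643 1.5973]  S=[0.3782]  K=[0.6825; -1.1407; -0.2491]  nu=[0.0739]  x^+=[3.0866, -4.4699, 0.4997]  P^+=[0.0682 -0.0336 0.0446; -0.0336 1.5943 0.5568; 0.0446 0.5568 1.5738]

x_post = [3.0866, -4.4699, 0.4997]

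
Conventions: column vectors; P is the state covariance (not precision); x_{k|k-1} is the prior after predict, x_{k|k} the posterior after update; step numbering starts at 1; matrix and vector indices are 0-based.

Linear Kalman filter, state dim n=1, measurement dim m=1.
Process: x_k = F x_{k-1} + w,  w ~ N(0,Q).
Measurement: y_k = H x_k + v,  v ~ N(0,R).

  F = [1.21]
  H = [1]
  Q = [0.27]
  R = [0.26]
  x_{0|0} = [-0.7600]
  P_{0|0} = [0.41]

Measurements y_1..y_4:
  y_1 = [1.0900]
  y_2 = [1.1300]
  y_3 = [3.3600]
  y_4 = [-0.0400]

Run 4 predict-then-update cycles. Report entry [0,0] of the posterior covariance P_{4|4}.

step 1: x^-=[-0.9196]  P^-=[0.8703]  S=[1.1303]  K=[0.7700]  nu=[2.0096]  x^+=[0.6277]  P^+=[0.2002]
step 2: x^-=[0.7596]  P^-=[0.5631]  S=[0.8231]  K=[0.6841]  nu=[0.3704]  x^+=[1.0130]  P^+=[0.1779]
step 3: x^-=[1.2257]  P^-=[0.5304]  S=[0.7904]  K=[0.6711]  nu=[2.1343]  x^+=[2.6580]  P^+=[0.1745]
step 4: x^-=[3.2161]  P^-=[0.5255]  S=[0.7855]  K=[0.6690]  nu=[-3.2561]  x^+=[1.0378]  P^+=[0.1739]

P_post[0,0] = 0.1739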